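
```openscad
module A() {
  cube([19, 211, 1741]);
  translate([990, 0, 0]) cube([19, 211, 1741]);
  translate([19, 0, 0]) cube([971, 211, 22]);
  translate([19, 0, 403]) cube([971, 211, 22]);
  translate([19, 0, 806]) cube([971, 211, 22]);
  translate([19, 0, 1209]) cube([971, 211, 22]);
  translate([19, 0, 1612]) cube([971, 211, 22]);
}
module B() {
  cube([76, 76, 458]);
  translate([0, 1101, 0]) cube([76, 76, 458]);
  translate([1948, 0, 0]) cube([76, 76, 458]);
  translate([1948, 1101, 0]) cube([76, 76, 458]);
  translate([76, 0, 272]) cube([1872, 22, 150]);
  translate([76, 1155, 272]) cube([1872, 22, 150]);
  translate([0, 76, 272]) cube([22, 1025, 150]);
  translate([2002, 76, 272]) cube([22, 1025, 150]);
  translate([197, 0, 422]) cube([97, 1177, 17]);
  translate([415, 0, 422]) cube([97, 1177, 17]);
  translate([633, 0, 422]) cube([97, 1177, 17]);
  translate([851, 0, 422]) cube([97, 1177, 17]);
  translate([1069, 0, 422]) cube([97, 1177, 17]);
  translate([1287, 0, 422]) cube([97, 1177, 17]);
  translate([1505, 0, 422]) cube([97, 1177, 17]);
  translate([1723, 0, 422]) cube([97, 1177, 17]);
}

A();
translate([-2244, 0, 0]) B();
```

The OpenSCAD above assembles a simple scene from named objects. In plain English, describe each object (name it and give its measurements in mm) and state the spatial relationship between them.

A is an open bookshelf. Two side panels, each 19 mm thick, 211 mm deep and 1741 mm tall, stand 1009 mm apart (outside-to-outside). Between them sit 5 shelves, each 22 mm thick and 211 mm deep, spanning the full gap between the sides. The bottom shelf rests on the floor (its underside at z = 0) and the clear gap between one shelf's top and the next shelf's underside is 381 mm.

B is a bed frame 2024 mm long (x) by 1177 mm wide (y). Four 76×76 mm corner posts, 458 mm tall, at the corners of the footprint. Four rails of 22 mm thickness and 150 mm height run between adjacent posts with their undersides at z = 272 mm, their outer faces flush with the outside of the frame (the two x-running rails run between the posts' inner faces; the two y-running rails run between the posts' inner faces). 8 slats, each 97 mm wide (x) and 17 mm thick, lie across the top of the two x-running rails, running the full 1177 mm width of the frame in y; the slats are evenly spaced along x between the inner faces of the end posts with equal gaps (rounded down to the nearest mm) at the −x end and between each pair — any rounding remainder accumulates at the +x end.

The bed frame is on the floor beside the bookshelf on its −x side.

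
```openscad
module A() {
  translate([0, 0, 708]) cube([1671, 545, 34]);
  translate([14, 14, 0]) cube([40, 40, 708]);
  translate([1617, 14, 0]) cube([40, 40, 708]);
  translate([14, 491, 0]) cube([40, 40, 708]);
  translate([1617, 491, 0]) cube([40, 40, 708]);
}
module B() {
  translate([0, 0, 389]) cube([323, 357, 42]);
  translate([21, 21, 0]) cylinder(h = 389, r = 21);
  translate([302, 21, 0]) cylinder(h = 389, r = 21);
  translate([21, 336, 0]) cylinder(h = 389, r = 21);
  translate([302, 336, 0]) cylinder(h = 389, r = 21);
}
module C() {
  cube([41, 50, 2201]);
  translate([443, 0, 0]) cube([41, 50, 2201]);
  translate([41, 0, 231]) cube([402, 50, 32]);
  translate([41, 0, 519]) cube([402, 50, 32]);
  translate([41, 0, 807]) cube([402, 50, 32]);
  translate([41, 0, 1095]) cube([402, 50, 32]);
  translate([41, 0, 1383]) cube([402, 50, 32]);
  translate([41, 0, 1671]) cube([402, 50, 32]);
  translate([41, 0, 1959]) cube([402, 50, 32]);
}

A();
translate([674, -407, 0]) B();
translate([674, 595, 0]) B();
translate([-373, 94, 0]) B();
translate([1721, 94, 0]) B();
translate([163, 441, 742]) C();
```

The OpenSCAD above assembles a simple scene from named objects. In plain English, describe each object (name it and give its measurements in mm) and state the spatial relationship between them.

A is a table: top 1671 mm (x) × 545 mm (y), 34 mm thick, upper face at z = 742 mm, on four 40×40 mm square legs, each inset 14 mm from the nearest pair of top edges, running from z = 0 to the bottom of the top.

B is a simple wooden stool: a rectangular seat 323 mm (x) by 357 mm (y), 42 mm thick, top face at z = 431 mm, on four round legs, each 42 mm in diameter. The legs rest on z = 0, each leg's axis is inset half a diameter from the nearest pair of seat edges (so the leg's bounding box is flush with the corner).

C is a wooden ladder with two side rails of 41×50 mm section and 2201 mm height, set 484 mm apart overall. Between them run 7 rectangular rungs (50 mm deep, 32 mm thick), front faces flush with the rails' −y face. The bottom of the first rung is 231 mm above the floor and each subsequent rung is 288 mm higher than the one below.

Four stools sit around the table at the −y, +y, −x, +x sides. The ladder is on top of the table.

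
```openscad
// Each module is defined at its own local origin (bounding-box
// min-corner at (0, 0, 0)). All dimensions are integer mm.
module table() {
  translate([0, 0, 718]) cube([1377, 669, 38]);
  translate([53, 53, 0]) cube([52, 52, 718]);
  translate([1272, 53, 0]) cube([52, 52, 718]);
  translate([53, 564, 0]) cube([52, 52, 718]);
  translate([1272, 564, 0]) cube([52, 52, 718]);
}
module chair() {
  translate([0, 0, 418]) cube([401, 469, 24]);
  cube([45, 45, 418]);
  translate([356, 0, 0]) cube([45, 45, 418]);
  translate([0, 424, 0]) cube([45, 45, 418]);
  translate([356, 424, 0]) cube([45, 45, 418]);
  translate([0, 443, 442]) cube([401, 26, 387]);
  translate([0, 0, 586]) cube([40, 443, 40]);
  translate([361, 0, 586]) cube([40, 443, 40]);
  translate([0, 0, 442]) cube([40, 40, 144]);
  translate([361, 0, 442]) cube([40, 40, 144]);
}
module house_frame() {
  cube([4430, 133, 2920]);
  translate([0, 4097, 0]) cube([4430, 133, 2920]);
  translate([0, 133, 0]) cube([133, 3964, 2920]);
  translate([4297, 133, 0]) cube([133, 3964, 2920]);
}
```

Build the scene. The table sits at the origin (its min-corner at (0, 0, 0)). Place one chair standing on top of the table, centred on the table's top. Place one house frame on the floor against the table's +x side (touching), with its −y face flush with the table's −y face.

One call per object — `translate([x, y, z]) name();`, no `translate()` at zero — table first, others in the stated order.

table();
translate([488, 100, 756]) chair();
translate([1377, 0, 0]) house_frame();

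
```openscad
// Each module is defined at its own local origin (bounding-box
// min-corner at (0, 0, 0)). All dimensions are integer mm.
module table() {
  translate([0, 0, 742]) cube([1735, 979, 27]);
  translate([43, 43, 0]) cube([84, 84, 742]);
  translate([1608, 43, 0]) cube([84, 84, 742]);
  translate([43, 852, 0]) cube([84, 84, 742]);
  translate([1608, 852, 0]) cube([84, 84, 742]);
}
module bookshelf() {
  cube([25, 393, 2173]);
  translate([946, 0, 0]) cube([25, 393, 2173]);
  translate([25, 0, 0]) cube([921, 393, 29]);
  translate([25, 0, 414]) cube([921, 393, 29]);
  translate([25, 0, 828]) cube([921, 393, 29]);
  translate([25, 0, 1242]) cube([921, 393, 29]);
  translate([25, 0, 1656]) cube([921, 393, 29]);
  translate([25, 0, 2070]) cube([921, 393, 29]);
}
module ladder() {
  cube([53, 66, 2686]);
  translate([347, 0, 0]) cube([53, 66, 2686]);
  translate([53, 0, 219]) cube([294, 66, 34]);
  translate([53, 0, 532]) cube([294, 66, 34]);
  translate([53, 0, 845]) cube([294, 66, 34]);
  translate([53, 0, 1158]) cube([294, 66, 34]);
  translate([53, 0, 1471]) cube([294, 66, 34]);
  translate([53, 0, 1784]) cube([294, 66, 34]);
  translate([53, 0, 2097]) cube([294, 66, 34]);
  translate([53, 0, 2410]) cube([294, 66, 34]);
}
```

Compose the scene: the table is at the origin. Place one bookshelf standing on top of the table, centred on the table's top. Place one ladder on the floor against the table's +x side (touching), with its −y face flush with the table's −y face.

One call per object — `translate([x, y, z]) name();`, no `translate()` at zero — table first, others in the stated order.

table();
translate([382, 293, 769]) bookshelf();
translate([1735, 0, 0]) ladder();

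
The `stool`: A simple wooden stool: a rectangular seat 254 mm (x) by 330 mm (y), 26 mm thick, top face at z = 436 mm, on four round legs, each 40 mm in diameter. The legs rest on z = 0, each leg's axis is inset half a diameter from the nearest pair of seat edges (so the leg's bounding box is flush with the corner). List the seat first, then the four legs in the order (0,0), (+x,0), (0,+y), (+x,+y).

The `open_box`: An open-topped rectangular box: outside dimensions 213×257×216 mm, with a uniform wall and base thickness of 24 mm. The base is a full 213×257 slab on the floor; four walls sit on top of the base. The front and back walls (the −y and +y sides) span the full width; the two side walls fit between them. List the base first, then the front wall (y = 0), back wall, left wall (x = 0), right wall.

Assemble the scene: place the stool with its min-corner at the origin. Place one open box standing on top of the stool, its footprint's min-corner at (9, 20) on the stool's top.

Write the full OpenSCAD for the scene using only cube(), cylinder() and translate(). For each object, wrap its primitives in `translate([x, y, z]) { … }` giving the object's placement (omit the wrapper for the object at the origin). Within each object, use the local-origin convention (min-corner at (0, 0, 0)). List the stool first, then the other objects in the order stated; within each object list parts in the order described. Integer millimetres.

translate([0, 0, 410]) cube([254, 330, 26]);
translate([20, 20, 0]) cylinder(h = 410, r = 20);
translate([234, 20, 0]) cylinder(h = 410, r = 20);
translate([20, 310, 0]) cylinder(h = 410, r = 20);
translate([234, 310, 0]) cylinder(h = 410, r = 20);
translate([9, 20, 436]) {
  cube([213, 257, 24]);
  translate([0, 0, 24]) cube([213, 24, 192]);
  translate([0, 233, 24]) cube([213, 24, 192]);
  translate([0, 24, 24]) cube([24, 209, 192]);
  translate([189, 24, 24]) cube([24, 209, 192]);
}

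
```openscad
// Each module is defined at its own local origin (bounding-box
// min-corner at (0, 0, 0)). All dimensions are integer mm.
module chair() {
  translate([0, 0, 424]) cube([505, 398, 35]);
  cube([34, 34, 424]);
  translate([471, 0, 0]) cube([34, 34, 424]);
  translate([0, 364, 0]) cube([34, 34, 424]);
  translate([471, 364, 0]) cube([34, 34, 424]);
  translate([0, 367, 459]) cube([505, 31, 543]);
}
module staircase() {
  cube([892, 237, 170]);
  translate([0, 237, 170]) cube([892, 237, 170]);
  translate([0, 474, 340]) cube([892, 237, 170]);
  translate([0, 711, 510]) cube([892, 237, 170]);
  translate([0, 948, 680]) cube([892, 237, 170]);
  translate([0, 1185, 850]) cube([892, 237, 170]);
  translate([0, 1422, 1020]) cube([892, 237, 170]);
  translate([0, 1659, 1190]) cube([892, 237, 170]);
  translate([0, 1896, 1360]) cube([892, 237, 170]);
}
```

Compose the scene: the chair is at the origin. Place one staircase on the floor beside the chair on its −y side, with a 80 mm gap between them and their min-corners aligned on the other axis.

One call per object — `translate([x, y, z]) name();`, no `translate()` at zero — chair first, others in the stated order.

chair();
translate([0, -2213, 0]) staircase();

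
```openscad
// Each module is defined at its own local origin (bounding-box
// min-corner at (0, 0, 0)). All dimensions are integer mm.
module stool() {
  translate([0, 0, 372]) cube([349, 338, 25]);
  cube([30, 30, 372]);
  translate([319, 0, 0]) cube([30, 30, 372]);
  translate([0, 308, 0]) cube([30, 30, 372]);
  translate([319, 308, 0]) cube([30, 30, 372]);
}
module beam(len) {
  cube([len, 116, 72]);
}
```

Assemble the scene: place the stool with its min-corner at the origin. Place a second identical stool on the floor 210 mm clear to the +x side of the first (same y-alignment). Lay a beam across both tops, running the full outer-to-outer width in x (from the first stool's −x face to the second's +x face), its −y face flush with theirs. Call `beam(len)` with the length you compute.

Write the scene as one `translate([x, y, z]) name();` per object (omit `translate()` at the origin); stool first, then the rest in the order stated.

stool();
translate([559, 0, 0]) stool();
translate([0, 0, 397]) beam(908);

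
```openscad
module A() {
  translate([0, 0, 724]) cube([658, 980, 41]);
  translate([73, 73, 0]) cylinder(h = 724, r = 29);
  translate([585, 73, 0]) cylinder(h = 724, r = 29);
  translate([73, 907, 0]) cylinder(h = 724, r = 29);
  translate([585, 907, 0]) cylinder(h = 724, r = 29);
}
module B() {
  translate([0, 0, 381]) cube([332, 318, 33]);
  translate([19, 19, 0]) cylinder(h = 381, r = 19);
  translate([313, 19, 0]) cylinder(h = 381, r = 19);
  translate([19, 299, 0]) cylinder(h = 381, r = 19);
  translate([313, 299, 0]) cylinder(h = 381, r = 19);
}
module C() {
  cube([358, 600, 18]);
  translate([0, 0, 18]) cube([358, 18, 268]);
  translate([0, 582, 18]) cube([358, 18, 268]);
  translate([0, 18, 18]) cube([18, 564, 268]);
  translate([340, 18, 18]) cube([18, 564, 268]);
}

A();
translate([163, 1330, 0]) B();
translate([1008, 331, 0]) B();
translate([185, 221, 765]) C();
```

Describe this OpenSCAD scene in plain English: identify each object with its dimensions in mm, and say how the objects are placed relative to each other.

A is a table with a 658×980 mm rectangular top, 41 mm thick, top surface at z = 765 mm, supported by four round legs of 58 mm diameter, each leg's bounding box inset 44 mm from the nearest pair of top edges, running from the floor.

B is a four-legged stool. The seat is a 332×318×33 mm slab whose top surface is at z = 414 mm; four round legs, each 38 mm in diameter, run from the floor (z = 0) to the underside of the seat, each leg's axis is inset half a diameter from the nearest pair of seat edges (so the leg's bounding box is flush with the corner).

C is an open-topped rectangular box: outside dimensions 358×600×286 mm, with a uniform wall and base thickness of 18 mm. The base is a full 358×600 slab on the floor; four walls sit on top of the base. The front and back walls (the −y and +y sides) span the full width; the two side walls fit between them.

Two stools sit around the table at the +y, +x sides. The open box is on top of the table.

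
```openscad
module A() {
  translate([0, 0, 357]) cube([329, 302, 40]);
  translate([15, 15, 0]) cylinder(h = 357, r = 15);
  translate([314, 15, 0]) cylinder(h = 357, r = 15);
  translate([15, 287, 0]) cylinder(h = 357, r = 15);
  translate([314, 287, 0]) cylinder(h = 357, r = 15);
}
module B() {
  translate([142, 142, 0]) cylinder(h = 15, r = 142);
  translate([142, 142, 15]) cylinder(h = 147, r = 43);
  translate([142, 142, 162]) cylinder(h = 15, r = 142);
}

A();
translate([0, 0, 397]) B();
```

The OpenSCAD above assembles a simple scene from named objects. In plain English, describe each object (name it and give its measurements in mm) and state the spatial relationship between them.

A is a four-legged stool. The seat is a 329×302×40 mm slab whose top surface is at z = 397 mm; four round legs, each 30 mm in diameter, run from the floor (z = 0) to the underside of the seat, each leg's axis is inset half a diameter from the nearest pair of seat edges (so the leg's bounding box is flush with the corner).

B is a spool: two coaxial disc flanges of radius 142 mm and thickness 15 mm, joined by a core cylinder of radius 43 mm and height 147 mm. The lower flange rests on z = 0 and the three cylinders share a vertical axis.

The spool is on top of the stool.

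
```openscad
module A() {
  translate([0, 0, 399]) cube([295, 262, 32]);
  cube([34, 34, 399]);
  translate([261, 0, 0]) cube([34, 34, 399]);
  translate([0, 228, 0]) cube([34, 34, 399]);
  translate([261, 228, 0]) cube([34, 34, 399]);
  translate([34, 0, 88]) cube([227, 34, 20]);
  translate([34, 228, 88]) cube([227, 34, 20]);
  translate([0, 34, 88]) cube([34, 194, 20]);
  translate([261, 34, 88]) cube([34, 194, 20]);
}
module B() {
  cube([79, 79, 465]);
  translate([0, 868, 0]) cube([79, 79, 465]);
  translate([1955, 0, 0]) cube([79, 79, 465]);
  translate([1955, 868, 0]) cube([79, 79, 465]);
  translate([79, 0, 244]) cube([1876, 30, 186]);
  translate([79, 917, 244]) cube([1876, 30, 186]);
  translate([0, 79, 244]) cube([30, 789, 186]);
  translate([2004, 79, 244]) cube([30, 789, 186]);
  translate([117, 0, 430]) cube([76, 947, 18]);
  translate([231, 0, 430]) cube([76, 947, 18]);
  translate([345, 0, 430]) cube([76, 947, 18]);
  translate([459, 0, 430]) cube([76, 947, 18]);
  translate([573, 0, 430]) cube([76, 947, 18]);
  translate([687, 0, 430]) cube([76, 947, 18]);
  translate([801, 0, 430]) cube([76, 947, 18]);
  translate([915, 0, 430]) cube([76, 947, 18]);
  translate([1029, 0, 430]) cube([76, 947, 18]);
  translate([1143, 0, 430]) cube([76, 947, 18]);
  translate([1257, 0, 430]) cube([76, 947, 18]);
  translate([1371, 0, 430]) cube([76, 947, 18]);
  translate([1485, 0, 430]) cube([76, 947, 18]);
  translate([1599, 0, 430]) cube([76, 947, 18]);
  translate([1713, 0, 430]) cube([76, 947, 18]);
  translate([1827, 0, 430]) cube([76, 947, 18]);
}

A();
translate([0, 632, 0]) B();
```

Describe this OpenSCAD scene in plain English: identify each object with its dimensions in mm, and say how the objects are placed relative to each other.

A is a four-legged stool. The seat is a 295×262×32 mm slab whose top surface is at z = 431 mm; four square legs, each 34×34 mm in cross-section, run from the floor (z = 0) to the underside of the seat, each flush with a corner of the seat. Four stretchers, 34 mm wide and 20 mm tall, connect adjacent legs with their undersides at z = 88 mm, each running between the inner faces of the legs it joins and aligned with the legs' outer faces on the other axis.

B is a bed frame 2034 mm long (x) by 947 mm wide (y). Four 79×79 mm corner posts, 465 mm tall, at the corners of the footprint. Four rails of 30 mm thickness and 186 mm height run between adjacent posts with their undersides at z = 244 mm, their outer faces flush with the outside of the frame (the two x-running rails run between the posts' inner faces; the two y-running rails run between the posts' inner faces). 16 slats, each 76 mm wide (x) and 18 mm thick, lie across the top of the two x-running rails, running the full 947 mm width of the frame in y; the slats are evenly spaced along x between the inner faces of the end posts with equal gaps (rounded down to the nearest mm) at the −x end and between each pair — any rounding remainder accumulates at the +x end.

The bed frame is on the floor beside the stool on its +y side.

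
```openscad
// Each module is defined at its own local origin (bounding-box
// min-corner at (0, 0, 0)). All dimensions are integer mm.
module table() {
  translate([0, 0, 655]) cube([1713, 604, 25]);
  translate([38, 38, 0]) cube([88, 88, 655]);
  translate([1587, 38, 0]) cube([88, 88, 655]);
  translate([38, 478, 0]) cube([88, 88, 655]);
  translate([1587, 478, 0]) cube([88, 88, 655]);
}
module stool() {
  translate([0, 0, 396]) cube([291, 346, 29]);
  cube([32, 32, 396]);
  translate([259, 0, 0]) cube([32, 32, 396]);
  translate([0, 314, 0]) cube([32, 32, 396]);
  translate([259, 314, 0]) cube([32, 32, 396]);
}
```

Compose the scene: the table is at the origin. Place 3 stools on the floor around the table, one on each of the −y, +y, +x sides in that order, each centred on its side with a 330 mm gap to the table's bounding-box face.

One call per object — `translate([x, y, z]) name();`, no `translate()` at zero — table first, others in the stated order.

table();
translate([711, -676, 0]) stool();
translate([711, 934, 0]) stool();
translate([2043, 129, 0]) stool();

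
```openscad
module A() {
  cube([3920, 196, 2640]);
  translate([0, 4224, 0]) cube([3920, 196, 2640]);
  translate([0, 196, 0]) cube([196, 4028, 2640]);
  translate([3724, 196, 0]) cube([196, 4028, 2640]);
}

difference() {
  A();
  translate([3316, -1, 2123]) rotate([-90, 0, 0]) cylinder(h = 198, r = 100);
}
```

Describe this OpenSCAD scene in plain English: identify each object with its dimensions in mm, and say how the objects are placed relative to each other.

A is a box-shaped house frame (walls only): outside footprint 3920×4420 mm, wall height 2640 mm, wall thickness 196 mm. The two y-facing walls run the full x-width; the two x-facing walls fit between the inner faces of the y-facing walls.

The house frame has a circular hole of radius 100 mm through its front wall, centred at (x = 3316, z = 2123).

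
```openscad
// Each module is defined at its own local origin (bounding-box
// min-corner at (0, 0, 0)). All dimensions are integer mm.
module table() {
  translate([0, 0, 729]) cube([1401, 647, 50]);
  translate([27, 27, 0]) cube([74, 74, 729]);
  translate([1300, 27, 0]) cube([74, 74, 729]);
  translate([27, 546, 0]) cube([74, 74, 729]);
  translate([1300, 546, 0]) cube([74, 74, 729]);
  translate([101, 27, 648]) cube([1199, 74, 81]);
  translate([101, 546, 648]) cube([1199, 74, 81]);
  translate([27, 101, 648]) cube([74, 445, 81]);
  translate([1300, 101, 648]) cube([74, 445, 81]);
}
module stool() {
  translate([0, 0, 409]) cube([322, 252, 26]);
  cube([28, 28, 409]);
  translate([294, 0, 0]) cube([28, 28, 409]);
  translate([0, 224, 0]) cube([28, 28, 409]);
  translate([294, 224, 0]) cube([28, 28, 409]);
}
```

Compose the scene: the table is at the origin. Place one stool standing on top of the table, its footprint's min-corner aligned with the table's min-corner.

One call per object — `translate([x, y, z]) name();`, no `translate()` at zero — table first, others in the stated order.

table();
translate([0, 0, 779]) stool();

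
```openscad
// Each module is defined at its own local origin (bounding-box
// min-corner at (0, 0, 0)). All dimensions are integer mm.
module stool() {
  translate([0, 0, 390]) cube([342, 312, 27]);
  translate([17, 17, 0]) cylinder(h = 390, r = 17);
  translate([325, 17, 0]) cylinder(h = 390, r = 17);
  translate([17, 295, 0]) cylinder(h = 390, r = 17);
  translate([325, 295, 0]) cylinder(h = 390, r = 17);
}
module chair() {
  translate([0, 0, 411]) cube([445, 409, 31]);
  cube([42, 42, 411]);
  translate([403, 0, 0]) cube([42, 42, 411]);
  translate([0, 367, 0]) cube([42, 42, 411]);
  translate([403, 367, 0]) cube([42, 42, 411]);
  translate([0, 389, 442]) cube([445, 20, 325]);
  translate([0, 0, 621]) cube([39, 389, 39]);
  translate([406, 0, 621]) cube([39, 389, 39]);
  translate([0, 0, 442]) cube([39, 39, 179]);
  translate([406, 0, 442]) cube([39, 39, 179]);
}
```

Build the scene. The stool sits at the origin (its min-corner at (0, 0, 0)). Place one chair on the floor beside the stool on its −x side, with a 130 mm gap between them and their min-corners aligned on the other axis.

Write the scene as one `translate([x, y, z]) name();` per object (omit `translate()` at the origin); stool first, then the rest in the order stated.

stool();
translate([-575, 0, 0]) chair();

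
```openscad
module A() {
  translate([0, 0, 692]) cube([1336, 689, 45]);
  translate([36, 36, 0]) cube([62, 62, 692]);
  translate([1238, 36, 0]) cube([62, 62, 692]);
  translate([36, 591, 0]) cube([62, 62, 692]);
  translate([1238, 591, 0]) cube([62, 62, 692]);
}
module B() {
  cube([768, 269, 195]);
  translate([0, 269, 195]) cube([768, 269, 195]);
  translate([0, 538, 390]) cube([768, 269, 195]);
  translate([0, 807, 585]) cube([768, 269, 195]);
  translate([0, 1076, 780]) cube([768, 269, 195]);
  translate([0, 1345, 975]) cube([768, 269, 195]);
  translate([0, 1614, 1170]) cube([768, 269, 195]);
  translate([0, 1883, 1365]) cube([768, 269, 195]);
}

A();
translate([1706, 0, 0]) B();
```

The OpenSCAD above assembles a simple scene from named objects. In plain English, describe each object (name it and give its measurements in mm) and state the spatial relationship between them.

A is a table: top 1336 mm (x) × 689 mm (y), 45 mm thick, upper face at z = 737 mm, on four 62×62 mm square legs, each inset 36 mm from the nearest pair of top edges, running from z = 0 to the bottom of the top.

B is a straight staircase of 8 solid steps. Each step is 768 mm wide (x), 269 mm deep (y, the going) and 195 mm tall (the rise). The first step rests on the floor; each subsequent step sits one going further in +y and one rise higher in +z, directly behind and above the previous step with no overlap.

The staircase is on the floor beside the table on its +x side.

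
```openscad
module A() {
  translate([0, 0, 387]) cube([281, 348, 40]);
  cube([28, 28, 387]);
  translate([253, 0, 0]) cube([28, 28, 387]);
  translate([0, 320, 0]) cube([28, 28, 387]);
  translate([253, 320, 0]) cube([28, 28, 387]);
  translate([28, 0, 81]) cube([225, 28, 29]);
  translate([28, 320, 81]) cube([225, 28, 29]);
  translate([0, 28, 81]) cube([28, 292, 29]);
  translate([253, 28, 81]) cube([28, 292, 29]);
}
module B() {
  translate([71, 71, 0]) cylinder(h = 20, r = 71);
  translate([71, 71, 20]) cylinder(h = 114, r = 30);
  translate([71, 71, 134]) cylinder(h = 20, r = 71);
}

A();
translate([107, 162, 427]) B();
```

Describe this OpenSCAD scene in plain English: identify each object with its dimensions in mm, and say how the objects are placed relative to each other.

A is a simple wooden stool: a rectangular seat 281 mm (x) by 348 mm (y), 40 mm thick, top face at z = 427 mm, on four square legs, each 28×28 mm in cross-section. The legs rest on z = 0, each flush with a corner of the seat. Four stretchers, 28 mm wide and 29 mm tall, connect adjacent legs with their undersides at z = 81 mm, each running between the inner faces of the legs it joins and aligned with the legs' outer faces on the other axis.

B is a spool: two coaxial disc flanges of radius 71 mm and thickness 20 mm, joined by a core cylinder of radius 30 mm and height 114 mm. The lower flange rests on z = 0 and the three cylinders share a vertical axis.

The spool is on top of the stool.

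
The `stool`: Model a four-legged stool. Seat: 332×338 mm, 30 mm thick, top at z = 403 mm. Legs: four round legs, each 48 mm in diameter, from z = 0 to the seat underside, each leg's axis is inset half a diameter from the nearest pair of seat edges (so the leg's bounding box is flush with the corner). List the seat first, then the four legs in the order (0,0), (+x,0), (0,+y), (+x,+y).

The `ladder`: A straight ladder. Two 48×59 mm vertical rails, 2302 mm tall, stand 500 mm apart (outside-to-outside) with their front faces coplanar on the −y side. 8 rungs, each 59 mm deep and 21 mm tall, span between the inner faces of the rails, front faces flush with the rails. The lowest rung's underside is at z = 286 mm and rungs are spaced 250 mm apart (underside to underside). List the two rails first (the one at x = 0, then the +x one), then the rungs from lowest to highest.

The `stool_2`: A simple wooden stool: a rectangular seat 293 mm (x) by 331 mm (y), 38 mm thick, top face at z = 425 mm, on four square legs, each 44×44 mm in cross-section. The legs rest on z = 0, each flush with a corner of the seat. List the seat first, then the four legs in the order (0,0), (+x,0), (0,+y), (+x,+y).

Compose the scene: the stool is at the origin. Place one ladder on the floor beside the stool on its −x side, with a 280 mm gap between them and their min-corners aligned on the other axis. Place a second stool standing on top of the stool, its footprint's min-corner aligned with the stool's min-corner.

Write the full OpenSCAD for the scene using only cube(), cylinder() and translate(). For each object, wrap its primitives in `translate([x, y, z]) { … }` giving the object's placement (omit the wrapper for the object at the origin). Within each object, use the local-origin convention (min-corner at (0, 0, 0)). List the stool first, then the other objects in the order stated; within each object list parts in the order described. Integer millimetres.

translate([0, 0, 373]) cube([332, 338, 30]);
translate([24, 24, 0]) cylinder(h = 373, r = 24);
translate([308, 24, 0]) cylinder(h = 373, r = 24);
translate([24, 314, 0]) cylinder(h = 373, r = 24);
translate([308, 314, 0]) cylinder(h = 373, r = 24);
translate([-780, 0, 0]) {
  cube([48, 59, 2302]);
  translate([452, 0, 0]) cube([48, 59, 2302]);
  translate([48, 0, 286]) cube([404, 59, 21]);
  translate([48, 0, 536]) cube([404, 59, 21]);
  translate([48, 0, 786]) cube([404, 59, 21]);
  translate([48, 0, 1036]) cube([404, 59, 21]);
  translate([48, 0, 1286]) cube([404, 59, 21]);
  translate([48, 0, 1536]) cube([404, 59, 21]);
  translate([48, 0, 1786]) cube([404, 59, 21]);
  translate([48, 0, 2036]) cube([404, 59, 21]);
}
translate([0, 0, 403]) {
  translate([0, 0, 387]) cube([293, 331, 38]);
  cube([44, 44, 387]);
  translate([249, 0, 0]) cube([44, 44, 387]);
  translate([0, 287, 0]) cube([44, 44, 387]);
  translate([249, 287, 0]) cube([44, 44, 387]);
}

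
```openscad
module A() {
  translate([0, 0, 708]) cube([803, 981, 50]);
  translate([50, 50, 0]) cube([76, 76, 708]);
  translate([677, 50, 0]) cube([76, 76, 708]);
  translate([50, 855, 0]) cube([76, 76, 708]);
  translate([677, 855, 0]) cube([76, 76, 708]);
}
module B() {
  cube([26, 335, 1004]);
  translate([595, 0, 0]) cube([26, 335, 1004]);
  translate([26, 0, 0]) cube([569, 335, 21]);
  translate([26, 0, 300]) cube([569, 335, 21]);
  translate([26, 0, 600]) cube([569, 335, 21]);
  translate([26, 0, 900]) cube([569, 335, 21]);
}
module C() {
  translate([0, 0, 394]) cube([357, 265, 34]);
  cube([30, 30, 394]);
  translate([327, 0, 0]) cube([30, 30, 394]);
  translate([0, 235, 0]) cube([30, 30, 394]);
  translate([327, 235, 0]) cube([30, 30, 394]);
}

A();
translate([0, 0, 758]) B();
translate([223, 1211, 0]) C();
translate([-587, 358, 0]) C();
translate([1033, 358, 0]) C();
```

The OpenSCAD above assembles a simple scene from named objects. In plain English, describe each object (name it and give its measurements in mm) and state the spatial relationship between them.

A is a table with a 803×981 mm rectangular top, 50 mm thick, top surface at z = 758 mm, supported by four 76×76 mm square legs, each inset 50 mm from the nearest pair of top edges, running from the floor.

B is a bookshelf 621 mm wide overall, 335 mm deep and 1004 mm tall. The two sides are 26 mm thick vertical panels. 4 horizontal shelves of 21 mm thickness span between the inner faces of the sides; the lowest shelf sits on the floor and shelves are stacked with a clear vertical gap of 279 mm between each pair.

C is a simple wooden stool: a rectangular seat 357 mm (x) by 265 mm (y), 34 mm thick, top face at z = 428 mm, on four square legs, each 30×30 mm in cross-section. The legs rest on z = 0, each flush with a corner of the seat.

The bookshelf is on top of the table. Three stools sit around the table at the +y, −x, +x sides.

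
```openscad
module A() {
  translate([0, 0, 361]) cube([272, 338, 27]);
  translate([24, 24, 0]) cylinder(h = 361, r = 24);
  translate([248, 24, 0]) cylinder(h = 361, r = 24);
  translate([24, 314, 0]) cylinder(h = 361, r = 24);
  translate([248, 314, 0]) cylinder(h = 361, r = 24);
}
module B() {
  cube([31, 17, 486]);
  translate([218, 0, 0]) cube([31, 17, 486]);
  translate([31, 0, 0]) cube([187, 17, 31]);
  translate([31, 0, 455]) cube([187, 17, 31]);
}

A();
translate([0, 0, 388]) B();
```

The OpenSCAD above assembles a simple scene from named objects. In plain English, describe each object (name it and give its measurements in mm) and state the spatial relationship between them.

A is a simple wooden stool: a rectangular seat 272 mm (x) by 338 mm (y), 27 mm thick, top face at z = 388 mm, on four round legs, each 48 mm in diameter. The legs rest on z = 0, each leg's axis is inset half a diameter from the nearest pair of seat edges (so the leg's bounding box is flush with the corner).

B is a picture frame with a 187×424 mm rectangular opening (x by z) and a uniform 31 mm border on every side. Frame depth is 17 mm along y. It is built from two vertical stiles running the full outside height and two horizontal rails spanning the gap between the stiles.

The picture frame is on top of the stool.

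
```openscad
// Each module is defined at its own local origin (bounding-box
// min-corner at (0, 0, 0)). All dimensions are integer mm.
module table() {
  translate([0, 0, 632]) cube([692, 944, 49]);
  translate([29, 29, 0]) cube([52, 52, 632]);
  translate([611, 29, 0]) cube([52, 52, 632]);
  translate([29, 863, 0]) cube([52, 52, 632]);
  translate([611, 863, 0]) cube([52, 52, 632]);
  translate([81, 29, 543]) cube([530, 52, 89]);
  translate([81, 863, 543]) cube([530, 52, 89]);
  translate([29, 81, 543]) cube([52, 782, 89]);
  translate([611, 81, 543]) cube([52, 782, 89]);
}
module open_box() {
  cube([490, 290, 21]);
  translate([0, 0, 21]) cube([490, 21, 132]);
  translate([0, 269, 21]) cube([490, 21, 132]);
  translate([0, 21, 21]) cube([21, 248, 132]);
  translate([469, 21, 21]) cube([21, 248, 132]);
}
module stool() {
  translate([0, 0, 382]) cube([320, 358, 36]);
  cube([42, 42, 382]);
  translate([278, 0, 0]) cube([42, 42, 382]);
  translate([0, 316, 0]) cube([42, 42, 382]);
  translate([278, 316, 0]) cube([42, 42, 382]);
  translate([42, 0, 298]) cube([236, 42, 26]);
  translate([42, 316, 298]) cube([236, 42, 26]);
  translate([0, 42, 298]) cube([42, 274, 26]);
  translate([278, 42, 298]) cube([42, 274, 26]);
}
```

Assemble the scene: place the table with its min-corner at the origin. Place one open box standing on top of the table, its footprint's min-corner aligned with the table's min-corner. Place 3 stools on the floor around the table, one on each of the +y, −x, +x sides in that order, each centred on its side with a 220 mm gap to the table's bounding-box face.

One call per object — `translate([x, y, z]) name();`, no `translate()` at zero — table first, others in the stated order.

table();
translate([0, 0, 681]) open_box();
translate([186, 1164, 0]) stool();
translate([-540, 293, 0]) stool();
translate([912, 293, 0]) stool();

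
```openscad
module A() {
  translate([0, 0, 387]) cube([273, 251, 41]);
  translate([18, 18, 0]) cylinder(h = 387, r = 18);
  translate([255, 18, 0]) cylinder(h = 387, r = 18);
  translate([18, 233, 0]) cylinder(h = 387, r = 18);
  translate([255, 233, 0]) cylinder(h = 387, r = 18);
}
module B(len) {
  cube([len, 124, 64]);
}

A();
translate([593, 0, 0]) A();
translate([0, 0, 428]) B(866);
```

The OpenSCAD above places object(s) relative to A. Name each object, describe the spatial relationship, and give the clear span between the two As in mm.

A is a stool. B is a beam. A beam spans the tops of two stools. The clear span between the two stools is 320 mm.

Second stool starts at x = 593; first ends at x = 273; clear span = 593 − 273 = 320 mm.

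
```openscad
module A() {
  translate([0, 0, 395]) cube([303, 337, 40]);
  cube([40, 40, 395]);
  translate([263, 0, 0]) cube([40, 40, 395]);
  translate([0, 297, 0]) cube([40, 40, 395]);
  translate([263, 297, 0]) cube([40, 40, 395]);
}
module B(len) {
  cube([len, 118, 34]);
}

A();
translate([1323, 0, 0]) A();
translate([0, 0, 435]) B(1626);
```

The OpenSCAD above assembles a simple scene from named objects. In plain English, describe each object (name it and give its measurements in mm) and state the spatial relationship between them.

A is a four-legged stool. The seat is 303×337 mm, 40 mm thick, top at z = 435 mm. It stands on four square legs, each 40×40 mm in cross-section, from z = 0 to the seat underside, each flush with a corner of the seat.

B is a rectangular beam 1626 mm long (x), 118 mm deep (y), 34 mm thick (z).

The beam spans the tops of two stools placed 1020 mm apart, resting at z = 435 mm.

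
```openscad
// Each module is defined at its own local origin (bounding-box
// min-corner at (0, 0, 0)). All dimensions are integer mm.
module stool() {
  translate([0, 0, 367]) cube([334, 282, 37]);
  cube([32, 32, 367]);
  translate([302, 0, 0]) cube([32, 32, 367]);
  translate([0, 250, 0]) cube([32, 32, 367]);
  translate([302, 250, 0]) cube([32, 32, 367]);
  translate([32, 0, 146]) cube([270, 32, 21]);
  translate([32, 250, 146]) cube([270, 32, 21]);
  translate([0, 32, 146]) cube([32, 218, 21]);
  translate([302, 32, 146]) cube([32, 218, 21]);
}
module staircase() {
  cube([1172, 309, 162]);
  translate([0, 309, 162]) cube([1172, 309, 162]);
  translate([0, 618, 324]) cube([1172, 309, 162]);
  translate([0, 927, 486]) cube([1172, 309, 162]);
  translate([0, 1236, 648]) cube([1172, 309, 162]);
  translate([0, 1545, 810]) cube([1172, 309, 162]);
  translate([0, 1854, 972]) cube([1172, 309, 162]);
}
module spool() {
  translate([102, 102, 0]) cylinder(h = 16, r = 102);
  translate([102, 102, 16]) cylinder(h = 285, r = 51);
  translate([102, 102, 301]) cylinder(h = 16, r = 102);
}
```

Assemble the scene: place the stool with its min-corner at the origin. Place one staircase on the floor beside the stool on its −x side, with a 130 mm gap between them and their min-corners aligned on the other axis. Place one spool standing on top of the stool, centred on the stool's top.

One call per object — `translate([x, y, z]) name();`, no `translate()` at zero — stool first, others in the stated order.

stool();
translate([-1302, 0, 0]) staircase();
translate([65, 39, 404]) spool();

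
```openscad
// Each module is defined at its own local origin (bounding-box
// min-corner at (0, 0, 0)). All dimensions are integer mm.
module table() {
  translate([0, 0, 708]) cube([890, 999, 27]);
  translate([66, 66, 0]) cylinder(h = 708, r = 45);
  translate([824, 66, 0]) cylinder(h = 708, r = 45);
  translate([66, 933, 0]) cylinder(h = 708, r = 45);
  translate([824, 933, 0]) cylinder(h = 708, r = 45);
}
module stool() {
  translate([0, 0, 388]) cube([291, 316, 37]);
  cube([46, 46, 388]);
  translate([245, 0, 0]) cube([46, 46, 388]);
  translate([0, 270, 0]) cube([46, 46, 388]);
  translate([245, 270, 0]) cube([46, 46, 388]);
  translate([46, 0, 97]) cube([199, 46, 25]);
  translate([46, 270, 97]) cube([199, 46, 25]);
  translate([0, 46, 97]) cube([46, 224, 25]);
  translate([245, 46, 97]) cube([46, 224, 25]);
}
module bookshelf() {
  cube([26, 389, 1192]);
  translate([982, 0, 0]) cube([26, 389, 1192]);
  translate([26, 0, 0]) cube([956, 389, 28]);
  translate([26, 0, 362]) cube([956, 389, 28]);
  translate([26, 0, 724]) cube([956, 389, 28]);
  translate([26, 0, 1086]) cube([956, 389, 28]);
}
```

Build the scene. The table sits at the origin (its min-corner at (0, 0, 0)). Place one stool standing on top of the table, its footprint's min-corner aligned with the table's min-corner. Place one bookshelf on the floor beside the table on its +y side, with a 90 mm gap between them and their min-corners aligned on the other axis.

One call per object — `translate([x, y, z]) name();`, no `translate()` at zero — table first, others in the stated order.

table();
translate([0, 0, 735]) stool();
translate([0, 1089, 0]) bookshelf();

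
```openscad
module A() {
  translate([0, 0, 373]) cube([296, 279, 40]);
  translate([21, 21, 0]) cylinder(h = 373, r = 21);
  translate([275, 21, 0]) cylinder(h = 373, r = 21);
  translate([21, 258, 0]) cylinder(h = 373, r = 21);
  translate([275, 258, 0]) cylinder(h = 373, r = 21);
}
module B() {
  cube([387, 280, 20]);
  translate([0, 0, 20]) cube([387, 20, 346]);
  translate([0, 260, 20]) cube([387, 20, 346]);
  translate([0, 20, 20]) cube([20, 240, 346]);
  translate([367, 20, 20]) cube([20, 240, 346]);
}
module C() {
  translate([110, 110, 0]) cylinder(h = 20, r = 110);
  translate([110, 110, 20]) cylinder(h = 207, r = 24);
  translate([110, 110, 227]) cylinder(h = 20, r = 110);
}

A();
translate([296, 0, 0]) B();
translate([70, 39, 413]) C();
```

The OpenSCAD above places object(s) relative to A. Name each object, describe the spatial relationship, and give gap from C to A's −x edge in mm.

A is a stool. B is an open box. C is a spool. The open box is against the stool's +x side, with their −y faces flush. The spool is on top of the stool. The gap from the spool to the stool's −x edge is 70 mm.

The spool's min-x is at 70; the stool's min-x is 0; gap = 70 mm.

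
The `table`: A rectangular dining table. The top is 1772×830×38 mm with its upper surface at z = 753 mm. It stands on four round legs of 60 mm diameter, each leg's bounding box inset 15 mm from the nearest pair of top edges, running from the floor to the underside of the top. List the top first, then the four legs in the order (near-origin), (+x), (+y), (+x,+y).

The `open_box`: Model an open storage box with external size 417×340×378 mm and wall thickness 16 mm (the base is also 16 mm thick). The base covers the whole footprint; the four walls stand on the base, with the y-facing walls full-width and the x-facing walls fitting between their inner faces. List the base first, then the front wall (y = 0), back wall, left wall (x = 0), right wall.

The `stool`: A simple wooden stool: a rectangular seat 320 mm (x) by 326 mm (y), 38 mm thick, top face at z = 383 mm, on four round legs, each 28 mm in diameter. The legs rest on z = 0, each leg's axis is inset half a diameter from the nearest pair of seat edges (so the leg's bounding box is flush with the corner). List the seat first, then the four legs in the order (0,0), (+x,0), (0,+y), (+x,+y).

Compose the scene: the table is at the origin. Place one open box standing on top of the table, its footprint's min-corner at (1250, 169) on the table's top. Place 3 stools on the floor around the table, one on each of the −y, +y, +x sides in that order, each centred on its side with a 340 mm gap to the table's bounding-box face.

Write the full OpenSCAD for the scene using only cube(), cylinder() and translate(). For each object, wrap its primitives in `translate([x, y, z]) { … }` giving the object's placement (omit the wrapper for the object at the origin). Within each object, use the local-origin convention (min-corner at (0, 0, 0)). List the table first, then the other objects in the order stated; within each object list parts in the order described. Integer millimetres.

translate([0, 0, 715]) cube([1772, 830, 38]);
translate([45, 45, 0]) cylinder(h = 715, r = 30);
translate([1727, 45, 0]) cylinder(h = 715, r = 30);
translate([45, 785, 0]) cylinder(h = 715, r = 30);
translate([1727, 785, 0]) cylinder(h = 715, r = 30);
translate([1250, 169, 753]) {
  cube([417, 340, 16]);
  translate([0, 0, 16]) cube([417, 16, 362]);
  translate([0, 324, 16]) cube([417, 16, 362]);
  translate([0, 16, 16]) cube([16, 308, 362]);
  translate([401, 16, 16]) cube([16, 308, 362]);
}
translate([726, -666, 0]) {
  translate([0, 0, 345]) cube([320, 326, 38]);
  translate([14, 14, 0]) cylinder(h = 345, r = 14);
  translate([306, 14, 0]) cylinder(h = 345, r = 14);
  translate([14, 312, 0]) cylinder(h = 345, r = 14);
  translate([306, 312, 0]) cylinder(h = 345, r = 14);
}
translate([726, 1170, 0]) {
  translate([0, 0, 345]) cube([320, 326, 38]);
  translate([14, 14, 0]) cylinder(h = 345, r = 14);
  translate([306, 14, 0]) cylinder(h = 345, r = 14);
  translate([14, 312, 0]) cylinder(h = 345, r = 14);
  translate([306, 312, 0]) cylinder(h = 345, r = 14);
}
translate([2112, 252, 0]) {
  translate([0, 0, 345]) cube([320, 326, 38]);
  translate([14, 14, 0]) cylinder(h = 345, r = 14);
  translate([306, 14, 0]) cylinder(h = 345, r = 14);
  translate([14, 312, 0]) cylinder(h = 345, r = 14);
  translate([306, 312, 0]) cylinder(h = 345, r = 14);
}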